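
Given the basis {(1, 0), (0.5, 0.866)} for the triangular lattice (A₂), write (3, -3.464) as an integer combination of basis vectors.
5b₁ - 4b₂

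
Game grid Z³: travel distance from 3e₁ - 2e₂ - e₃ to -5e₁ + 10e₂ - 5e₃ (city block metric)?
24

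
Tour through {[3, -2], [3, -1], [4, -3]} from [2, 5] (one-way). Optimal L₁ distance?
10
(one optimal route: (2, 5) → (3, -1) → (3, -2) → (4, -3))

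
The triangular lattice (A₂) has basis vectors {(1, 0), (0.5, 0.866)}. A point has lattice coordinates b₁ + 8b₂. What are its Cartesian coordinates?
(5, 6.928)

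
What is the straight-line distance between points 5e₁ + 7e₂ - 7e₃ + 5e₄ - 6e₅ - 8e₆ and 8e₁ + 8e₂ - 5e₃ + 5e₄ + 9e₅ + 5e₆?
20.199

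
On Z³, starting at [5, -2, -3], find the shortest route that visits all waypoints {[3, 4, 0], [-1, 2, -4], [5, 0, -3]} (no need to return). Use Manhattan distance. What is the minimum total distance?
21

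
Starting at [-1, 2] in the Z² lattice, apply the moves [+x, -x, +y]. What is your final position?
(-1, 3)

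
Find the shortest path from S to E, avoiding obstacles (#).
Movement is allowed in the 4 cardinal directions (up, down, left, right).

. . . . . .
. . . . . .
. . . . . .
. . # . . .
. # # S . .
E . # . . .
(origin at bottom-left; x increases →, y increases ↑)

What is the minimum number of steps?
8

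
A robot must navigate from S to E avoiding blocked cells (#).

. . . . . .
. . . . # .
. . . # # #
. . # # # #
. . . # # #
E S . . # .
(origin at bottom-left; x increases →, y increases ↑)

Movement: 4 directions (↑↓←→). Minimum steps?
1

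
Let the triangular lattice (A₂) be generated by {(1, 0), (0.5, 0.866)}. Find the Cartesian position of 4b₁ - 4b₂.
(2, -3.464)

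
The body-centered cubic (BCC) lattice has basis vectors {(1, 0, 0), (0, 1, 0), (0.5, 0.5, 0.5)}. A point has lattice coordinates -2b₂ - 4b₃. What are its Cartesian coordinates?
(-2, -4, -2)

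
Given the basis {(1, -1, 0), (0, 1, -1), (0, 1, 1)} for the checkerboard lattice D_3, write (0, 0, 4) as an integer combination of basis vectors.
-2b₂ + 2b₃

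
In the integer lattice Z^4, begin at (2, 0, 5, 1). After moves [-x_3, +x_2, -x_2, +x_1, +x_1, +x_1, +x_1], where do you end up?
(6, 0, 4, 1)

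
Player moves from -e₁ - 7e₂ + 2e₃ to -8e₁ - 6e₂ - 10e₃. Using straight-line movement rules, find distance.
13.9284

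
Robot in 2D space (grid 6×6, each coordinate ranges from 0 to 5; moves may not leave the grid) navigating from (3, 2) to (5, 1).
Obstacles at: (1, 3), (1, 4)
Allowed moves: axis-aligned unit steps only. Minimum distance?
3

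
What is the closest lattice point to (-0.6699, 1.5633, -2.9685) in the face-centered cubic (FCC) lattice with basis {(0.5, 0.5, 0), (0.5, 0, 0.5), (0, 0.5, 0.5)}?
(-0.5, 1.5, -3)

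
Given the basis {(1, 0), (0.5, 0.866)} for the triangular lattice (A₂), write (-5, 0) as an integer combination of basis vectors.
-5b₁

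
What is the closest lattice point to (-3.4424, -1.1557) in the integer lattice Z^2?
(-3, -1)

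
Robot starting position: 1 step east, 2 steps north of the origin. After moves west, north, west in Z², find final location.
(-1, 3)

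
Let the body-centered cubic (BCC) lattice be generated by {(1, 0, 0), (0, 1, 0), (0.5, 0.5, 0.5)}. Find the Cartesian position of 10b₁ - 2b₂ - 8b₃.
(6, -6, -4)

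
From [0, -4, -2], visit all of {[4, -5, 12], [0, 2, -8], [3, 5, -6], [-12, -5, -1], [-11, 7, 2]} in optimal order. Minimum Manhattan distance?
89
(one optimal route: (0, -4, -2) → (0, 2, -8) → (3, 5, -6) → (-11, 7, 2) → (-12, -5, -1) → (4, -5, 12))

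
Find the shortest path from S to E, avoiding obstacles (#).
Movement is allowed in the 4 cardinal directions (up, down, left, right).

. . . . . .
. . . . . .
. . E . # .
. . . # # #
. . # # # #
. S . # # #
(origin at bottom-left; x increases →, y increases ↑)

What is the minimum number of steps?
4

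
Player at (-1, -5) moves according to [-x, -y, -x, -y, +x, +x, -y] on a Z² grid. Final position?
(-1, -8)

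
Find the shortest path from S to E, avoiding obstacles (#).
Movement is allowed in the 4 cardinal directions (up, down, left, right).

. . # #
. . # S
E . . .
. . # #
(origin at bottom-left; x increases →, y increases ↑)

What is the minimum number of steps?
4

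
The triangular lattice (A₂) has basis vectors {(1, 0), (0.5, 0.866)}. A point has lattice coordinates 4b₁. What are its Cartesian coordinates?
(4, 0)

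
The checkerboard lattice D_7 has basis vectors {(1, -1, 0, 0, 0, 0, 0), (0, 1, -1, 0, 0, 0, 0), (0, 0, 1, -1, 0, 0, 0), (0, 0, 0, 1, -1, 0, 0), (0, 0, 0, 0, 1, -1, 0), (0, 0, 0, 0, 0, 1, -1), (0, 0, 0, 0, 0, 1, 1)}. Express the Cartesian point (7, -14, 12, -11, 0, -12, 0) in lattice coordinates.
7b₁ - 7b₂ + 5b₃ - 6b₄ - 6b₅ - 9b₆ - 9b₇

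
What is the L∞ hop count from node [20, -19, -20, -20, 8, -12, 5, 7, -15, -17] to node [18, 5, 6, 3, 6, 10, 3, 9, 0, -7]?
26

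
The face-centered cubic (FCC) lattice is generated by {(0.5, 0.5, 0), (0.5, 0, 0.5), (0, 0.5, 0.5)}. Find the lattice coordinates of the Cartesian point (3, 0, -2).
5b₁ + b₂ - 5b₃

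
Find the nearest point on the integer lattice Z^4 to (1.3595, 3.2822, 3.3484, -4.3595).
(1, 3, 3, -4)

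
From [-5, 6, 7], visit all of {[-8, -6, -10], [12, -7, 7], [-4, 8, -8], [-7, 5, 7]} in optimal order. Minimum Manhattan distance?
82
(one optimal route: (-5, 6, 7) → (-7, 5, 7) → (-4, 8, -8) → (-8, -6, -10) → (12, -7, 7))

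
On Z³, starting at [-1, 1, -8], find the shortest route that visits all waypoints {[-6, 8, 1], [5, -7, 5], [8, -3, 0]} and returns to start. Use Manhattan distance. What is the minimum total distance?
84
(one optimal route: (-1, 1, -8) → (-6, 8, 1) → (5, -7, 5) → (8, -3, 0) → (-1, 1, -8))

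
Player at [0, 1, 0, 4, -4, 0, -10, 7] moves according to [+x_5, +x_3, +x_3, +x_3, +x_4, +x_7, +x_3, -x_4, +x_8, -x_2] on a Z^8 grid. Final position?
(0, 0, 4, 4, -3, 0, -9, 8)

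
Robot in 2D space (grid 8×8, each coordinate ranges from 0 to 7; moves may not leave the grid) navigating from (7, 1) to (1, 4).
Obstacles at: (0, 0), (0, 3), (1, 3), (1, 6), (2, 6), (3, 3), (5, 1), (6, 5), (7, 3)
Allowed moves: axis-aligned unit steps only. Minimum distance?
9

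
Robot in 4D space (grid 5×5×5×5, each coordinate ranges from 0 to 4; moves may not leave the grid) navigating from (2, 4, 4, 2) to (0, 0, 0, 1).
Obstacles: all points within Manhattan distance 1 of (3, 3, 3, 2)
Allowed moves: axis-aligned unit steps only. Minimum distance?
11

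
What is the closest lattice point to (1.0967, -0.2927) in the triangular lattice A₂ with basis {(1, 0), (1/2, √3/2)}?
(1, 0)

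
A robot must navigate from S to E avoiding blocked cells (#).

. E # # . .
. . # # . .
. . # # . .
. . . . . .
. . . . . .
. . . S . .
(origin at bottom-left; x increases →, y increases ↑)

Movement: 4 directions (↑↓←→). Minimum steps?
7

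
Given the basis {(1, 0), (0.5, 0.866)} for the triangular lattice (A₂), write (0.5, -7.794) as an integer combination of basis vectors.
5b₁ - 9b₂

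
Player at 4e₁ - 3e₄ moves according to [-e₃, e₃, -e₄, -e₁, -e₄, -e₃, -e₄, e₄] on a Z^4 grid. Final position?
(3, 0, -1, -5)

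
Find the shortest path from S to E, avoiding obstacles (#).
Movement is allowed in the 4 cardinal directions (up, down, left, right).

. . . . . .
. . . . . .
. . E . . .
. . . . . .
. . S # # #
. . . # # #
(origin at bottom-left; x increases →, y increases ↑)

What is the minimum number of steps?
2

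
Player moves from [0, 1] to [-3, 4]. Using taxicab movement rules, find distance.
6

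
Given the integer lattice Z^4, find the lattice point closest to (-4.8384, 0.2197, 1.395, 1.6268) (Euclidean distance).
(-5, 0, 1, 2)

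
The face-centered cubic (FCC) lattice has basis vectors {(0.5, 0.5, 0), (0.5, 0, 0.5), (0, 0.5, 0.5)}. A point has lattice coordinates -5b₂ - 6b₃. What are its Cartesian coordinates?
(-2.5, -3, -5.5)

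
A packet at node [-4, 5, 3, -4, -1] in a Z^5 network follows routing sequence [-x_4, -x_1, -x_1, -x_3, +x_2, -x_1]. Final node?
(-7, 6, 2, -5, -1)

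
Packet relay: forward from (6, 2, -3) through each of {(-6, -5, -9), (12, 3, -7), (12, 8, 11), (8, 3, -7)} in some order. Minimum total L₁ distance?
76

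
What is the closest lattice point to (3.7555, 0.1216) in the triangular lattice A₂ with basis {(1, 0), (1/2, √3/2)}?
(4, 0)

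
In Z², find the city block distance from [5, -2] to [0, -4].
7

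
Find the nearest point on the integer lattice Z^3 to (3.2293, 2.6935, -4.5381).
(3, 3, -5)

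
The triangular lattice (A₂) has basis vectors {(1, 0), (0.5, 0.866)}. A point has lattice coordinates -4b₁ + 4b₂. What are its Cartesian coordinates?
(-2, 3.464)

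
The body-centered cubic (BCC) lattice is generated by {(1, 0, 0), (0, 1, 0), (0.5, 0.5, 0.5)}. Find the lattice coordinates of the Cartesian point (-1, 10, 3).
-4b₁ + 7b₂ + 6b₃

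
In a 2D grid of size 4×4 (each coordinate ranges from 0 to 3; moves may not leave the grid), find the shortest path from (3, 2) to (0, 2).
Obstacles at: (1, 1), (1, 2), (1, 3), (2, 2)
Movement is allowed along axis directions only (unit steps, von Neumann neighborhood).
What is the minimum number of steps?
7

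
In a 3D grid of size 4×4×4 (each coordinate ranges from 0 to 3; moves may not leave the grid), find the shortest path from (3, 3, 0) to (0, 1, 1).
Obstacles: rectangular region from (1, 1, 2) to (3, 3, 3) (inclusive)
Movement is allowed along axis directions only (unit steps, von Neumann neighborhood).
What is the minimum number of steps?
6
(one shortest path: (3, 3, 0) → (2, 3, 0) → (1, 3, 0) → (0, 3, 0) → (0, 2, 0) → (0, 1, 0) → (0, 1, 1))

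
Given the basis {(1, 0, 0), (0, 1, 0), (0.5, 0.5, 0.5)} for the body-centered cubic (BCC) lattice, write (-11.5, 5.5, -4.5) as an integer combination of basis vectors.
-7b₁ + 10b₂ - 9b₃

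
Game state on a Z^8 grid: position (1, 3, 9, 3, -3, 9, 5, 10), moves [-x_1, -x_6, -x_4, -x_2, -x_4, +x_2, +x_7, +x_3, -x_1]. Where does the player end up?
(-1, 3, 10, 1, -3, 8, 6, 10)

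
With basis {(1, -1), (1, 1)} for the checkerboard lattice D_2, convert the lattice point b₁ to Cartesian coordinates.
(1, -1)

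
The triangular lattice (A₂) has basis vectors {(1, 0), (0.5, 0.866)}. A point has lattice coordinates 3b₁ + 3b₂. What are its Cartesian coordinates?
(4.5, 2.598)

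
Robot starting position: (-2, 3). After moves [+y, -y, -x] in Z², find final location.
(-3, 3)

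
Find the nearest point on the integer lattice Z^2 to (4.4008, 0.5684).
(4, 1)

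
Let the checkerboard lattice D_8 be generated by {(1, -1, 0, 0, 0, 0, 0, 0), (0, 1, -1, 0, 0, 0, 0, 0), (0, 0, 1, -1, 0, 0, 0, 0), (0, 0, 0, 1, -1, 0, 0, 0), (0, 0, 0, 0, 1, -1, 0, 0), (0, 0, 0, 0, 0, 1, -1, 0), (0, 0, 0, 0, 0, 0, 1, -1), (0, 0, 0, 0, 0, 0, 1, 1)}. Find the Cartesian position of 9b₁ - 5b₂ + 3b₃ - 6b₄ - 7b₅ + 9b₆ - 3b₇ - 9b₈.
(9, -14, 8, -9, -1, 16, -21, -6)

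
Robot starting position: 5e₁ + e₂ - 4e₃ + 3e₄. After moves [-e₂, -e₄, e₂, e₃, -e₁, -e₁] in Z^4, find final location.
(3, 1, -3, 2)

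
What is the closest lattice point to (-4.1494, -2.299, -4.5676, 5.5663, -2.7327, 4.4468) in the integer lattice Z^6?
(-4, -2, -5, 6, -3, 4)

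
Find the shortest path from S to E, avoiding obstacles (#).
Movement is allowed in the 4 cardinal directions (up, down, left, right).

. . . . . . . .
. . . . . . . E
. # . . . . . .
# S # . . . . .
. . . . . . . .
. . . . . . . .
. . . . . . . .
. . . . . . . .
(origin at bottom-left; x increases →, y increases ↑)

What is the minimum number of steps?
10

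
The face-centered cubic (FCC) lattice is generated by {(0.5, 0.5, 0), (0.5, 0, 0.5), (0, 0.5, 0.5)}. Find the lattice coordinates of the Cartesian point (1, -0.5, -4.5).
5b₁ - 3b₂ - 6b₃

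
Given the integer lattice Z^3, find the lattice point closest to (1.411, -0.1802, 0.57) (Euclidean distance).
(1, 0, 1)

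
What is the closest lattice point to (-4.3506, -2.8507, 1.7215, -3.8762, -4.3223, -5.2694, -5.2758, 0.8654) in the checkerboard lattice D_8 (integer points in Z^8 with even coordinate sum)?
(-4, -3, 2, -4, -4, -5, -5, 1)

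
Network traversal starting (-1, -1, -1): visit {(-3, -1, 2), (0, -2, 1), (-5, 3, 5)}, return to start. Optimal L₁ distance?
32
(one optimal route: (-1, -1, -1) → (-3, -1, 2) → (-5, 3, 5) → (0, -2, 1) → (-1, -1, -1))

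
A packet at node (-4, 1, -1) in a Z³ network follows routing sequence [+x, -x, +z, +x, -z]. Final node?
(-3, 1, -1)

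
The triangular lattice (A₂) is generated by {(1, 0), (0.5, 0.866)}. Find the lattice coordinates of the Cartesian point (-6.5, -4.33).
-4b₁ - 5b₂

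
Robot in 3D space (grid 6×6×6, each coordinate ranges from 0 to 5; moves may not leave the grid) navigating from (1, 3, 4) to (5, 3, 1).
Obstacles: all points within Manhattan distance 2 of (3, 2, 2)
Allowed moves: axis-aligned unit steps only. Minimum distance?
7
(one shortest path: (1, 3, 4) → (2, 3, 4) → (3, 3, 4) → (4, 3, 4) → (5, 3, 4) → (5, 3, 3) → (5, 3, 2) → (5, 3, 1))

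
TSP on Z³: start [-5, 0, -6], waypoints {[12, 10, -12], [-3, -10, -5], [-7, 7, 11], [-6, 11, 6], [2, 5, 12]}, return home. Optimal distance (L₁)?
140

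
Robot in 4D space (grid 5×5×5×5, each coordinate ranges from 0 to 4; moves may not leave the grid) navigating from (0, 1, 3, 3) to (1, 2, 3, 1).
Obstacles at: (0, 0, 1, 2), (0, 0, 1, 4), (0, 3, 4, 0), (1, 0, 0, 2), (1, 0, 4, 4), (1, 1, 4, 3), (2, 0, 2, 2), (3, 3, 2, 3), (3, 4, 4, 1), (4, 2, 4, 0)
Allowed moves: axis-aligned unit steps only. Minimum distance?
4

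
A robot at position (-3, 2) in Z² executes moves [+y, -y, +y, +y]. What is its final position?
(-3, 4)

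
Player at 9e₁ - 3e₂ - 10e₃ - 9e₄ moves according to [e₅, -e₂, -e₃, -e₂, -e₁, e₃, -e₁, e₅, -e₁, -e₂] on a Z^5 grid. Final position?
(6, -6, -10, -9, 2)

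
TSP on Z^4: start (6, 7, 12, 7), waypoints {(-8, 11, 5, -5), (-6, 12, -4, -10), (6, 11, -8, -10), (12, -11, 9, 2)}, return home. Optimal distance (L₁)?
160
(one optimal route: (6, 7, 12, 7) → (-8, 11, 5, -5) → (-6, 12, -4, -10) → (6, 11, -8, -10) → (12, -11, 9, 2) → (6, 7, 12, 7))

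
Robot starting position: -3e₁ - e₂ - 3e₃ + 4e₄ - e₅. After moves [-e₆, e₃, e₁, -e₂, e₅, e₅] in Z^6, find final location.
(-2, -2, -2, 4, 1, -1)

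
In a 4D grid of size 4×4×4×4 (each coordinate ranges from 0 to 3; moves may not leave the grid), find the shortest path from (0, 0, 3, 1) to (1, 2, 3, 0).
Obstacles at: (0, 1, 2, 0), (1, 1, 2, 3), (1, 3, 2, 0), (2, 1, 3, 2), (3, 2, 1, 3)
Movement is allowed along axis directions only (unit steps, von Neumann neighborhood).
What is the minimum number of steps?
4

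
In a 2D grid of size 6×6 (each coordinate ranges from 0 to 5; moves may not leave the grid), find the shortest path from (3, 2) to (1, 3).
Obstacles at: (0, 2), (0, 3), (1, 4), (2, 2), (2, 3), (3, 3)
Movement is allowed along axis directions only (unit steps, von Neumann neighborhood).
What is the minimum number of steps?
5
(one shortest path: (3, 2) → (3, 1) → (2, 1) → (1, 1) → (1, 2) → (1, 3))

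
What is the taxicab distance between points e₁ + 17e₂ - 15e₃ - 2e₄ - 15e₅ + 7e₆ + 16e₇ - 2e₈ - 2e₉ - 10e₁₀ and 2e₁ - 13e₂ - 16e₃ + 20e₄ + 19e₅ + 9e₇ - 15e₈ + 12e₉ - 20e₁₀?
139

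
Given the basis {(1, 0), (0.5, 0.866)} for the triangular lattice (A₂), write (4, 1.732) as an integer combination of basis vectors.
3b₁ + 2b₂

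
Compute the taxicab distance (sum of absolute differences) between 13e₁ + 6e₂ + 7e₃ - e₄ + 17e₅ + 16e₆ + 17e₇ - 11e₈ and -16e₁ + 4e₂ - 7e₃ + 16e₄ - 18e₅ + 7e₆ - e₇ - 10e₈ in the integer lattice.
125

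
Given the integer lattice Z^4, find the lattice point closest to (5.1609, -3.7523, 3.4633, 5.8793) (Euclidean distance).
(5, -4, 3, 6)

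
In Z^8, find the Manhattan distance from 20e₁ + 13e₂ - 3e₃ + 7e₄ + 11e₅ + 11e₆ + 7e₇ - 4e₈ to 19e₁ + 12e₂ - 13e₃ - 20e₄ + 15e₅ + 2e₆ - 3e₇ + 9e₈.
75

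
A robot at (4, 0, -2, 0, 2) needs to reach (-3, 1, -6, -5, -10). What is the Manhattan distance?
29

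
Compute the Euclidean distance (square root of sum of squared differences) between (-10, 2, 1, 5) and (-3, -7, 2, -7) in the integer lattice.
16.5831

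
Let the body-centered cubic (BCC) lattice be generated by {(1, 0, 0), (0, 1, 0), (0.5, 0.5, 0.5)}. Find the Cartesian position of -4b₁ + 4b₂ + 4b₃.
(-2, 6, 2)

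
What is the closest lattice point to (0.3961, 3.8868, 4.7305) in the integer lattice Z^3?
(0, 4, 5)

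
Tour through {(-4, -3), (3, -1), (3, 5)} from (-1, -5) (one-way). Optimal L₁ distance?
20
(one optimal route: (-1, -5) → (-4, -3) → (3, -1) → (3, 5))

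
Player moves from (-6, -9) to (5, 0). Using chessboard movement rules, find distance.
11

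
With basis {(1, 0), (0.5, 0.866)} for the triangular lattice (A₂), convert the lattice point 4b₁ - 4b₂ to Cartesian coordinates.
(2, -3.464)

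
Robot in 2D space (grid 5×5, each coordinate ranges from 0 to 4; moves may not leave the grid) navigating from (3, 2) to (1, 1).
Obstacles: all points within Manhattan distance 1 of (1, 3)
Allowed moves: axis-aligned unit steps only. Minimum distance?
3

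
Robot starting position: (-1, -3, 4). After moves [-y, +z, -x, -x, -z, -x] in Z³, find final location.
(-4, -4, 4)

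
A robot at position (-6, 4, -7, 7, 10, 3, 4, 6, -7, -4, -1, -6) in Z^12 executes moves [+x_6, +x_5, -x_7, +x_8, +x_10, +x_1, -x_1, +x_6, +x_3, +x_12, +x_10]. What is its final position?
(-6, 4, -6, 7, 11, 5, 3, 7, -7, -2, -1, -5)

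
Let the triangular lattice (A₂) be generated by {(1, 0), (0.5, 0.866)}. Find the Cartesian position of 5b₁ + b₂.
(5.5, 0.866)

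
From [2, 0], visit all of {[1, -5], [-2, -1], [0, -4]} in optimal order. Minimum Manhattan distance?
12
(one optimal route: (2, 0) → (-2, -1) → (0, -4) → (1, -5))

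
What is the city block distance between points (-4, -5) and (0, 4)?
13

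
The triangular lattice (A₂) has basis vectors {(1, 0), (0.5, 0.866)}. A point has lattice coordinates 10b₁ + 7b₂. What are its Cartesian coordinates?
(13.5, 6.062)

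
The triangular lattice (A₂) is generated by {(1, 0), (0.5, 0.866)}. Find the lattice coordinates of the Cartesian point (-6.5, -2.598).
-5b₁ - 3b₂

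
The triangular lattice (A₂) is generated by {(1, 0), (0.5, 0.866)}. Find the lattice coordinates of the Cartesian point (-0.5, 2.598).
-2b₁ + 3b₂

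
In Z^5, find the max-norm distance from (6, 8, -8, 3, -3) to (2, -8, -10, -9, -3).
16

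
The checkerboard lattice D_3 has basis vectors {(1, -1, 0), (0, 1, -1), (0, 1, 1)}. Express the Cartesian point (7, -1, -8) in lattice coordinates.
7b₁ + 7b₂ - b₃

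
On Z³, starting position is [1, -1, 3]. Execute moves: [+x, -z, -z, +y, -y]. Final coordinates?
(2, -1, 1)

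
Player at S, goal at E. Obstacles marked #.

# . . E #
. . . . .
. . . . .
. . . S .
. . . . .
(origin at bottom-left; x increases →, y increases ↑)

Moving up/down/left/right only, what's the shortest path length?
3
(one shortest path: (3, 1) → (3, 2) → (3, 3) → (3, 4))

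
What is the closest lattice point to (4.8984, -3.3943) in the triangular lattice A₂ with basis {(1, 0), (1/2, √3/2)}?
(5, -3.464)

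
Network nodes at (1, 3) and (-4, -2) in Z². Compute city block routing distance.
10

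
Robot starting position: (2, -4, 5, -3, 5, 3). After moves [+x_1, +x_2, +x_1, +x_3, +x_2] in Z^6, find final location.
(4, -2, 6, -3, 5, 3)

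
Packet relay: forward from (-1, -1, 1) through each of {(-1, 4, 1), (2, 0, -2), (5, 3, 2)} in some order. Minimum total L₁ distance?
23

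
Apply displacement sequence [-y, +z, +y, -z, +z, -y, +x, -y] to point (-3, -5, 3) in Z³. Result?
(-2, -7, 4)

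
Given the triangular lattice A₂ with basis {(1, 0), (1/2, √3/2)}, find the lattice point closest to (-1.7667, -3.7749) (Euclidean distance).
(-2, -3.464)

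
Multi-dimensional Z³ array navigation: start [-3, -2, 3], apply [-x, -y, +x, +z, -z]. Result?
(-3, -3, 3)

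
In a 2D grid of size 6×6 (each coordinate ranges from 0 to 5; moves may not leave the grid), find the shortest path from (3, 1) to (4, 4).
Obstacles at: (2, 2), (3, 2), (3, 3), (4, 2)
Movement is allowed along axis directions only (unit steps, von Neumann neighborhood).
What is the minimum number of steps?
6
(one shortest path: (3, 1) → (4, 1) → (5, 1) → (5, 2) → (5, 3) → (4, 3) → (4, 4))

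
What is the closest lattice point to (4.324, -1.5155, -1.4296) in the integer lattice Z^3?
(4, -2, -1)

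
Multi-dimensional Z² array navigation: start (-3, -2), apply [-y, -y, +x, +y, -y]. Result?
(-2, -4)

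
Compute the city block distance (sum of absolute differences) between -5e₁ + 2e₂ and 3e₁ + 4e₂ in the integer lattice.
10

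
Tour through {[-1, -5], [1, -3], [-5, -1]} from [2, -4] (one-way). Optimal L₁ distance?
14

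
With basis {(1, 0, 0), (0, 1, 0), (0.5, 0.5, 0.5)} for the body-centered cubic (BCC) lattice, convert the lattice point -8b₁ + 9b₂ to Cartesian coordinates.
(-8, 9, 0)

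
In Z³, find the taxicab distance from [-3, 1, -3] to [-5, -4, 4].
14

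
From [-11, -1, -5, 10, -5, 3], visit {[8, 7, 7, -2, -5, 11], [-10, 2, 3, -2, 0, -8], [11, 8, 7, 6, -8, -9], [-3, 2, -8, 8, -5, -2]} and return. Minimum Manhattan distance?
194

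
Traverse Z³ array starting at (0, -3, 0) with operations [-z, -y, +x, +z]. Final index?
(1, -4, 0)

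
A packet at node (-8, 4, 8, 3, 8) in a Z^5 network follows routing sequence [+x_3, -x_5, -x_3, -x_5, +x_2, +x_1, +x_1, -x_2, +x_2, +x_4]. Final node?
(-6, 5, 8, 4, 6)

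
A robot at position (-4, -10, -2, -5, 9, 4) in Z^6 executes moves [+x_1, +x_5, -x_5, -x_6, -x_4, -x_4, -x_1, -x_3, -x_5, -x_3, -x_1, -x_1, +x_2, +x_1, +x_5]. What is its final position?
(-5, -9, -4, -7, 9, 3)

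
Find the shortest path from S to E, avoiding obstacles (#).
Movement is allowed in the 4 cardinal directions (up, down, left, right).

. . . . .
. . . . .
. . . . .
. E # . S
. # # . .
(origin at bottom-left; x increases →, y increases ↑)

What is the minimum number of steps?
5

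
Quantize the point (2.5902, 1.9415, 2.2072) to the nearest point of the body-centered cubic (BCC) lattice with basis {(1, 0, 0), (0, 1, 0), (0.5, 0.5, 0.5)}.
(3, 2, 2)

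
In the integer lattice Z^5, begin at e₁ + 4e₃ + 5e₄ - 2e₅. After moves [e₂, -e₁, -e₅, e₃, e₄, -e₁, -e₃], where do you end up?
(-1, 1, 4, 6, -3)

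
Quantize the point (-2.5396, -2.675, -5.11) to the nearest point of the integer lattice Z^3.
(-3, -3, -5)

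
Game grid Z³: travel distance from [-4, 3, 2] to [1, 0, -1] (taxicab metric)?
11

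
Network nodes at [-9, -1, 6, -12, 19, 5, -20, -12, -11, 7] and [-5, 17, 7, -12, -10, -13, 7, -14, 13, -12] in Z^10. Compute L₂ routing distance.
56.356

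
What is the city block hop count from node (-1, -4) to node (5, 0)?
10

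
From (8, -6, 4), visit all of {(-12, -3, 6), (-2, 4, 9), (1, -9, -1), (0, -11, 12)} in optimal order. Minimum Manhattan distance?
71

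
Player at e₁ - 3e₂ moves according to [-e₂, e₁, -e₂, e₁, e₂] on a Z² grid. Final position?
(3, -4)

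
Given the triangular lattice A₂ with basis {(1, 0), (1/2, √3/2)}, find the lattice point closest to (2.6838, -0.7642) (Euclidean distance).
(2.5, -0.866)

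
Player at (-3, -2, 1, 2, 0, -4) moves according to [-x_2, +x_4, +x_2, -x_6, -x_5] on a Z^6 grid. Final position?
(-3, -2, 1, 3, -1, -5)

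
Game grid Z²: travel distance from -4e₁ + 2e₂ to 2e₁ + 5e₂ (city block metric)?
9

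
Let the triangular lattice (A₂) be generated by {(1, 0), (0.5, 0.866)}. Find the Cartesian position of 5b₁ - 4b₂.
(3, -3.464)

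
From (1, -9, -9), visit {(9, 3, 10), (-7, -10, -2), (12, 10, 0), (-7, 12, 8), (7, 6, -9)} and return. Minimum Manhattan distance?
134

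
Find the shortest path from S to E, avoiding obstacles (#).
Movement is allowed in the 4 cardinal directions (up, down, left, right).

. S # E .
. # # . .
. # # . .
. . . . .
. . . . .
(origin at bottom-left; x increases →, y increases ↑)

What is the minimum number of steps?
10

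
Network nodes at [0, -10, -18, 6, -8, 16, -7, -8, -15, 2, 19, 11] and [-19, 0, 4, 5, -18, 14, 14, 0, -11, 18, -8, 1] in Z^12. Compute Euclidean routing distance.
51.5364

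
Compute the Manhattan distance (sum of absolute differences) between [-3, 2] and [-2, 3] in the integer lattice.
2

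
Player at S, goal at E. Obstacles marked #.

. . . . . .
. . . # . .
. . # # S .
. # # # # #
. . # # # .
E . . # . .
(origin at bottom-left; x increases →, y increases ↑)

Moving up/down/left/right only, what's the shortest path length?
11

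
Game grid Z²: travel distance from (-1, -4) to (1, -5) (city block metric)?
3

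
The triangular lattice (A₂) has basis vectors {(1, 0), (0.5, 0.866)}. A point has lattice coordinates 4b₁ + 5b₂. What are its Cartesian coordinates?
(6.5, 4.33)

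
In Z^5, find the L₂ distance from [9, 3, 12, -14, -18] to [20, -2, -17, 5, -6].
38.6264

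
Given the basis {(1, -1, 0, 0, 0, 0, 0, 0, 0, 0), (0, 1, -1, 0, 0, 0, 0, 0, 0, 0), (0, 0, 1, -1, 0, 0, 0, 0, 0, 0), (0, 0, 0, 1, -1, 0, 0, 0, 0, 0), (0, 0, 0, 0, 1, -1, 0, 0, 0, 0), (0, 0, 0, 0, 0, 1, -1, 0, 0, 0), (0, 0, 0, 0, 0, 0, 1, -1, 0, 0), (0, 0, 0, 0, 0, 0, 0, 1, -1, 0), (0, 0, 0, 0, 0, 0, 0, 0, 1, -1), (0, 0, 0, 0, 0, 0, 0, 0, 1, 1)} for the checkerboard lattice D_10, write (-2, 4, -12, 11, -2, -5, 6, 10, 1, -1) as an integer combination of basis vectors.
-2b₁ + 2b₂ - 10b₃ + b₄ - b₅ - 6b₆ + 10b₈ + 6b₉ + 5b₁₀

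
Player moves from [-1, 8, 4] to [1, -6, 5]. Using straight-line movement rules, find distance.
14.1774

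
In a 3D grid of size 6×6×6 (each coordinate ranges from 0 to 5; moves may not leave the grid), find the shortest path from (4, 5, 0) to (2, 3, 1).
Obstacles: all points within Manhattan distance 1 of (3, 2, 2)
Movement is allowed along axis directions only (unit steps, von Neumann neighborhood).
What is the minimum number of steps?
5
(one shortest path: (4, 5, 0) → (3, 5, 0) → (2, 5, 0) → (2, 4, 0) → (2, 3, 0) → (2, 3, 1))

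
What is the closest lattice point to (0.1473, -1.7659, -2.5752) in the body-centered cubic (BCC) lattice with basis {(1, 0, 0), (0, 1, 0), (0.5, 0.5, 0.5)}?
(0.5, -1.5, -2.5)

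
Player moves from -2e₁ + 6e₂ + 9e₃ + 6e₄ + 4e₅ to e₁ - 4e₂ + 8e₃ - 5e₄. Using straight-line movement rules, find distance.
15.7162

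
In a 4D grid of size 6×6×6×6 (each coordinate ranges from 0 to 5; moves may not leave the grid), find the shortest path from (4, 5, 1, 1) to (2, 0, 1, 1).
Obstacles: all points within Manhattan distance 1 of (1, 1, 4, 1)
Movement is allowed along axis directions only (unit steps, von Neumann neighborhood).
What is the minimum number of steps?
7
(one shortest path: (4, 5, 1, 1) → (3, 5, 1, 1) → (2, 5, 1, 1) → (2, 4, 1, 1) → (2, 3, 1, 1) → (2, 2, 1, 1) → (2, 1, 1, 1) → (2, 0, 1, 1))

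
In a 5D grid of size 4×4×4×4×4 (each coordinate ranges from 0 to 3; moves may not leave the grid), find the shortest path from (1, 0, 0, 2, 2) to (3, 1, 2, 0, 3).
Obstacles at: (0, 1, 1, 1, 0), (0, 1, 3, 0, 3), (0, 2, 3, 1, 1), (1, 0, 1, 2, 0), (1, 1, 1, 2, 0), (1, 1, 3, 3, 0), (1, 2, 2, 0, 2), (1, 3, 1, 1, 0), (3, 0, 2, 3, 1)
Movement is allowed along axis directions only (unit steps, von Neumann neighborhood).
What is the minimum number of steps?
8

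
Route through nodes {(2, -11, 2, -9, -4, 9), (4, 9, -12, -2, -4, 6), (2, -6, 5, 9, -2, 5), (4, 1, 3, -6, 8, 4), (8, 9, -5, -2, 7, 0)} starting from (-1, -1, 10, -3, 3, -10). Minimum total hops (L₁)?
169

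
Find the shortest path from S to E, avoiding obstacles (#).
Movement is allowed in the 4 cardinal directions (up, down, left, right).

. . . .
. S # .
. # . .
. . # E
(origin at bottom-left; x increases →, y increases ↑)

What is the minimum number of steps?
6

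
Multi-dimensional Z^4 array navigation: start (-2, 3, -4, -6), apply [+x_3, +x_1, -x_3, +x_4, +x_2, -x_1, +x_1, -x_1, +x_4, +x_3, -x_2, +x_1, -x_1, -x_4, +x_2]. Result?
(-2, 4, -3, -5)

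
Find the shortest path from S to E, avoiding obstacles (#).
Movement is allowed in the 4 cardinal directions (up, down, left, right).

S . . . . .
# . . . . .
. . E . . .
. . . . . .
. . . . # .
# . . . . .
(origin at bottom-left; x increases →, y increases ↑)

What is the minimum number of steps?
4
(one shortest path: (0, 5) → (1, 5) → (2, 5) → (2, 4) → (2, 3))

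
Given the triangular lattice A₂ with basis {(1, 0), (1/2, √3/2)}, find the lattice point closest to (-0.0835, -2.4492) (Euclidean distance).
(-0.5, -2.598)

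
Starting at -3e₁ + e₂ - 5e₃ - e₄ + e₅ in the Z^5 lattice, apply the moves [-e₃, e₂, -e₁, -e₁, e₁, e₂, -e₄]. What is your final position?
(-4, 3, -6, -2, 1)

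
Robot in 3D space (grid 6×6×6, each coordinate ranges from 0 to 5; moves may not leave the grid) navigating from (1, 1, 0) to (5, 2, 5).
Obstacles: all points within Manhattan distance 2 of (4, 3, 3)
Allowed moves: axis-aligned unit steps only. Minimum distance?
10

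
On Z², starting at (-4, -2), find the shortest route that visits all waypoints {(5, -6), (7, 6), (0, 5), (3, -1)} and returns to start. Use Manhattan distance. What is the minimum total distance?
48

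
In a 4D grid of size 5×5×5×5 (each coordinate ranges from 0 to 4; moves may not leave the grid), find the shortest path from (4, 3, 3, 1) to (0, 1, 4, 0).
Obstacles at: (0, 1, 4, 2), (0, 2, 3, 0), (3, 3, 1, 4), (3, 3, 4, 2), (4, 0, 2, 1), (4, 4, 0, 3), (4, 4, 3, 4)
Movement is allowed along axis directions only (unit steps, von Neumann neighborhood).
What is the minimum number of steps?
8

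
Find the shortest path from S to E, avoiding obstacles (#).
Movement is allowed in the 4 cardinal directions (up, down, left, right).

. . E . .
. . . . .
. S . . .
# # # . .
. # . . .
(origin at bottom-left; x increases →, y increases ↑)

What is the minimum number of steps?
3
(one shortest path: (1, 2) → (2, 2) → (2, 3) → (2, 4))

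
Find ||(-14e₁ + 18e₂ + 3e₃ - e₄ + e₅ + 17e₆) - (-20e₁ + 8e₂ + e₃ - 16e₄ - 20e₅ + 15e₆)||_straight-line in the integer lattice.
28.4605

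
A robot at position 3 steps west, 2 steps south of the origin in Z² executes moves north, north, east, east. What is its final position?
(-1, 0)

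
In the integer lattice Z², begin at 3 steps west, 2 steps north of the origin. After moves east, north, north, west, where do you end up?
(-3, 4)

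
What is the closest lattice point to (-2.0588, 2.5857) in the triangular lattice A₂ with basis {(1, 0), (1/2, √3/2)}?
(-2.5, 2.598)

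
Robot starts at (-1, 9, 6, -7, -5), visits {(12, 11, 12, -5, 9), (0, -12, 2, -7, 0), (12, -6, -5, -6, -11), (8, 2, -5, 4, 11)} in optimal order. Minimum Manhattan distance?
153
(one optimal route: (-1, 9, 6, -7, -5) → (0, -12, 2, -7, 0) → (12, -6, -5, -6, -11) → (8, 2, -5, 4, 11) → (12, 11, 12, -5, 9))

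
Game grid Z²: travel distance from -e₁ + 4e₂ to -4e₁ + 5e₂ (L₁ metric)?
4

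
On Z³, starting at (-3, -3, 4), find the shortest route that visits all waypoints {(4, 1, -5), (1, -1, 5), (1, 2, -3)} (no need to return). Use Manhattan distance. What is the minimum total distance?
24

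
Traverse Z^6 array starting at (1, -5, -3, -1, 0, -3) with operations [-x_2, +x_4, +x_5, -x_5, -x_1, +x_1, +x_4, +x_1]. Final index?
(2, -6, -3, 1, 0, -3)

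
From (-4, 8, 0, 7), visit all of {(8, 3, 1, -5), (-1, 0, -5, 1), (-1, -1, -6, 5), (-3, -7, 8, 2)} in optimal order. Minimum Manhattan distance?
84
(one optimal route: (-4, 8, 0, 7) → (-1, -1, -6, 5) → (-1, 0, -5, 1) → (-3, -7, 8, 2) → (8, 3, 1, -5))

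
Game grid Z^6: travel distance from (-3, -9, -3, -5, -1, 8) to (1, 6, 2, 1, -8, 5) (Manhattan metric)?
40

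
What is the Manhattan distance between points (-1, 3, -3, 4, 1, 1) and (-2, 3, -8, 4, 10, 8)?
22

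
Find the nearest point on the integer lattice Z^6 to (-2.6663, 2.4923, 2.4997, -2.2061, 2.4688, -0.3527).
(-3, 2, 2, -2, 2, 0)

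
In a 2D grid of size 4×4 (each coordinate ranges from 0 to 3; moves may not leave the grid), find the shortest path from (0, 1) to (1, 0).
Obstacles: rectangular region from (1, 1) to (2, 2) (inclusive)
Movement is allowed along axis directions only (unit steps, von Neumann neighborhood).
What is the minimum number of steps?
2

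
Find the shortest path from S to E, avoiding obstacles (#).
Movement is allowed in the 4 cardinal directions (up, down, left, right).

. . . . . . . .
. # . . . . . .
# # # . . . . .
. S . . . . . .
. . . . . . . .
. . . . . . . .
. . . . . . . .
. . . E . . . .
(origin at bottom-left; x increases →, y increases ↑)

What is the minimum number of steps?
6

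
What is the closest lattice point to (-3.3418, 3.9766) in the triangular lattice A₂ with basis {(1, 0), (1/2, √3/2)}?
(-3.5, 4.33)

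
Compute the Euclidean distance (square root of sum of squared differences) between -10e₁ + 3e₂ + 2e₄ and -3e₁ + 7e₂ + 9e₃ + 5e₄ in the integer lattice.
12.4499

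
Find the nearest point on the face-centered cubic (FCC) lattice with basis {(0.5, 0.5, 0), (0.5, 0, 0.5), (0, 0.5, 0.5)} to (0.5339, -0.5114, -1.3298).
(0.5, -0.5, -1)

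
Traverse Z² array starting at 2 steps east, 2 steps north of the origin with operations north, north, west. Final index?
(1, 4)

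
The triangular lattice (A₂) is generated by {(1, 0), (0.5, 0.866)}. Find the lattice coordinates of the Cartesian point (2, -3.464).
4b₁ - 4b₂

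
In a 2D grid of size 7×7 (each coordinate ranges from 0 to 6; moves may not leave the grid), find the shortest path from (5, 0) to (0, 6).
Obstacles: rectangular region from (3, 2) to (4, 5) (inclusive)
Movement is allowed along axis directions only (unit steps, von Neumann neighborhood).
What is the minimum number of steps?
11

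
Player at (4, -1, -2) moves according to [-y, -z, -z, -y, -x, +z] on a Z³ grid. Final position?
(3, -3, -3)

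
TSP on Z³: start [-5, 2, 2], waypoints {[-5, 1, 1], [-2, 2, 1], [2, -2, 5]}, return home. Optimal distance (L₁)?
32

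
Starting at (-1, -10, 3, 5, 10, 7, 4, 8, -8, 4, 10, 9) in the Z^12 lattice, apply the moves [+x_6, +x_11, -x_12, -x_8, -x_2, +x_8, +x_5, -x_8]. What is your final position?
(-1, -11, 3, 5, 11, 8, 4, 7, -8, 4, 11, 8)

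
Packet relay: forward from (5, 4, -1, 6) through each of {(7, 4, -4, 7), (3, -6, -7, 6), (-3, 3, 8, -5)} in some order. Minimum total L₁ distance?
65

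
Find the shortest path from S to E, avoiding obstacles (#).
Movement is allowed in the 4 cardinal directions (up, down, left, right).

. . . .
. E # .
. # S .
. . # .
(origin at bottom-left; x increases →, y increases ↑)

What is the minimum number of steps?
6
(one shortest path: (2, 1) → (3, 1) → (3, 2) → (3, 3) → (2, 3) → (1, 3) → (1, 2))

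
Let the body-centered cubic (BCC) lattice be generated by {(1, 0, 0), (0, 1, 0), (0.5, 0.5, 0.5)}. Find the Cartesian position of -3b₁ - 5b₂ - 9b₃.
(-7.5, -9.5, -4.5)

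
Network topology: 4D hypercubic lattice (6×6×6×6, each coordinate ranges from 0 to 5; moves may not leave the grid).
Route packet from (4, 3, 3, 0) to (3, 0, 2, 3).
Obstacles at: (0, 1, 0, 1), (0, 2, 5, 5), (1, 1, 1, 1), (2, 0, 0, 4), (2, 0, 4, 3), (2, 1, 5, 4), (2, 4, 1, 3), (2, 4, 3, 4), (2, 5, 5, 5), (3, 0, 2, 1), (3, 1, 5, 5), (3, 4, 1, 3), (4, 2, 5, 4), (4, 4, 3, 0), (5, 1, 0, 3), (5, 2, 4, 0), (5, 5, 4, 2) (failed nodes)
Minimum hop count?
8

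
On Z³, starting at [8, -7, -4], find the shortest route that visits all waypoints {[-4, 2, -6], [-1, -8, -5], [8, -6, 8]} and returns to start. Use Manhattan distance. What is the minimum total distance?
72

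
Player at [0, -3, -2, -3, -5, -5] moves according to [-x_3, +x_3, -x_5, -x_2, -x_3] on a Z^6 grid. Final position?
(0, -4, -3, -3, -6, -5)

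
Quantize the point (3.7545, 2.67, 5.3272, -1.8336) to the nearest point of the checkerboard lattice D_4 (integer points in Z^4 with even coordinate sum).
(4, 3, 5, -2)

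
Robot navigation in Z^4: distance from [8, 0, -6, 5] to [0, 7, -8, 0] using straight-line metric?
11.9164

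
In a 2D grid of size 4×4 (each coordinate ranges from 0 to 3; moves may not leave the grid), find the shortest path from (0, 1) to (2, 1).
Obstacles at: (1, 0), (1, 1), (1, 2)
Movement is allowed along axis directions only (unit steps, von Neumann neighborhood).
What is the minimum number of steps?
6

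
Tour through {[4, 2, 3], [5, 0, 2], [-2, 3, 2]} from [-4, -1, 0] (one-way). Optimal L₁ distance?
20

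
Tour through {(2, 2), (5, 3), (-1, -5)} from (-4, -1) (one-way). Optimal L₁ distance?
21
(one optimal route: (-4, -1) → (-1, -5) → (2, 2) → (5, 3))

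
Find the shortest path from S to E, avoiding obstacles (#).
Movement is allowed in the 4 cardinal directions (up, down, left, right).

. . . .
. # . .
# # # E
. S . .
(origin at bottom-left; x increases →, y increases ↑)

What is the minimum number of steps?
3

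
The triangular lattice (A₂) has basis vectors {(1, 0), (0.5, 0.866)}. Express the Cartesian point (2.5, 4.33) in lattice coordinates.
5b₂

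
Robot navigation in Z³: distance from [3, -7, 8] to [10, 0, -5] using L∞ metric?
13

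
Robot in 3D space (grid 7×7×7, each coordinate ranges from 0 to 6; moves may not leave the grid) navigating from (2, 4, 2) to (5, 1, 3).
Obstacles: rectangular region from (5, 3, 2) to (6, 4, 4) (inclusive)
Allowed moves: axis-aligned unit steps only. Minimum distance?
7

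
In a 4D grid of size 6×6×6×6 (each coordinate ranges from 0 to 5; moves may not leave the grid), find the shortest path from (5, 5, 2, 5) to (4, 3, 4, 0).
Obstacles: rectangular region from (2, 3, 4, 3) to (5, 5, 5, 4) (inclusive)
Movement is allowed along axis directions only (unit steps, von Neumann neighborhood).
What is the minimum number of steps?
10
(one shortest path: (5, 5, 2, 5) → (4, 5, 2, 5) → (4, 4, 2, 5) → (4, 3, 2, 5) → (4, 3, 3, 5) → (4, 3, 3, 4) → (4, 3, 3, 3) → (4, 3, 3, 2) → (4, 3, 4, 2) → (4, 3, 4, 1) → (4, 3, 4, 0))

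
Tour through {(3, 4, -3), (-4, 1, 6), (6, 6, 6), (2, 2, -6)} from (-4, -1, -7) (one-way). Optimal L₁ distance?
45
(one optimal route: (-4, -1, -7) → (2, 2, -6) → (3, 4, -3) → (6, 6, 6) → (-4, 1, 6))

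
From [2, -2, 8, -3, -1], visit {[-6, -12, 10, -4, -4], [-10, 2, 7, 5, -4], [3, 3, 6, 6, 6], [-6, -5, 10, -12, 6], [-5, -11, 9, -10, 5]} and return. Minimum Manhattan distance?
138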